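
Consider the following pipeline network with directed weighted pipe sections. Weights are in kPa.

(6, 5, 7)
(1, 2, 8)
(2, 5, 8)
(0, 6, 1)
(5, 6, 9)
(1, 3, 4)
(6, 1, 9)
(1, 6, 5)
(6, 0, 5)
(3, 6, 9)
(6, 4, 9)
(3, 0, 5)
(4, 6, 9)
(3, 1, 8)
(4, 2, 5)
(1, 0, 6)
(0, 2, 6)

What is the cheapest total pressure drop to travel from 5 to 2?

Settle nodes by increasing distance from 5:
5: 0
6: 9  (via 5)
0: 14  (via 6)
1: 18  (via 6)
4: 18  (via 6)
2: 20  (via 0)
Shortest route: 5–6–0–2 = 20 kPa.

20 kPa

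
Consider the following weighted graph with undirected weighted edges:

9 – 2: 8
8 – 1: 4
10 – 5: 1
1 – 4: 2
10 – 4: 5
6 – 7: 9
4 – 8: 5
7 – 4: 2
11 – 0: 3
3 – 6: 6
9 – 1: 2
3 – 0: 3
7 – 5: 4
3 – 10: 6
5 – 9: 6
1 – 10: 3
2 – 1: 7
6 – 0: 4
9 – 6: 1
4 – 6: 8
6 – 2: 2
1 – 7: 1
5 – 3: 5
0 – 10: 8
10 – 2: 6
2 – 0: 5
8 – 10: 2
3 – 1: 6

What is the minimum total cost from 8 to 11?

Settle nodes by increasing distance from 8:
8: 0
10: 2  (via 8)
5: 3  (via 10)
1: 4  (via 8)
4: 5  (via 8)
7: 5  (via 1)
9: 6  (via 1)
6: 7  (via 9)
2: 8  (via 10)
3: 8  (via 10)
0: 10  (via 10)
11: 13  (via 0)
Shortest route: 8 → 10 → 0 → 11 = 13.

13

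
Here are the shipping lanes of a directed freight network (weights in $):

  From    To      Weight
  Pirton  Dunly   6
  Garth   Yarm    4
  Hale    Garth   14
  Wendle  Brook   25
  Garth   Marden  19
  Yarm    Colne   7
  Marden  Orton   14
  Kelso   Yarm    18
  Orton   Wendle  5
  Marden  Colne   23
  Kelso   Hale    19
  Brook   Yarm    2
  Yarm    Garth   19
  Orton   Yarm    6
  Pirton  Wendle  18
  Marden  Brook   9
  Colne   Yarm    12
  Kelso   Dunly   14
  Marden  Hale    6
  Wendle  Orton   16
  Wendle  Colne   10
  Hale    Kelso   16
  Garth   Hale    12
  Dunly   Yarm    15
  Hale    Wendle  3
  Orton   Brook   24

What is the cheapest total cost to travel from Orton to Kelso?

$53

Running Dijkstra from Orton:
Orton: 0
Wendle: 5  (via Orton)
Yarm: 6  (via Orton)
Colne: 13  (via Yarm)
Brook: 24  (via Orton)
Garth: 25  (via Yarm)
Hale: 37  (via Garth)
Marden: 44  (via Garth)
Kelso: 53  (via Hale)
Shortest route: Orton–Yarm–Garth–Hale–Kelso = $53.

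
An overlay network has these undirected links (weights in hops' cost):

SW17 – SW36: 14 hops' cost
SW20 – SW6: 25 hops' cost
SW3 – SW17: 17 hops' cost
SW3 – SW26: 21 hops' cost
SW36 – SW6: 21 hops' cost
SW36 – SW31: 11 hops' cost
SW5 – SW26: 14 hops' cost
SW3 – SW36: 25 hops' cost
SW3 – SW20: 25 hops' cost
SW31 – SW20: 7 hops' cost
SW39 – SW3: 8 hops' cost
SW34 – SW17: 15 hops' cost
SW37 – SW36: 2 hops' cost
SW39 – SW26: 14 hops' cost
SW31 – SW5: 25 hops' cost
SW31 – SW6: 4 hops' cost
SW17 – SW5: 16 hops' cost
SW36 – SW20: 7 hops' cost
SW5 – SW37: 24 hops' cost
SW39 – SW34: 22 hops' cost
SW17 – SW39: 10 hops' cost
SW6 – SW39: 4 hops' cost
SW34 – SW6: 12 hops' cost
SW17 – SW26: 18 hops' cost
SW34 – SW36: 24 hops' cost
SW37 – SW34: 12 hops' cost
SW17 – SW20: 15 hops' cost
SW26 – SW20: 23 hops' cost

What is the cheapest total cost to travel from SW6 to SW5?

29 hops' cost

Enumerating some paths:
SW6 → SW39 → SW17 → SW5: 4+10+16 = 30
SW6 → SW39 → SW26 → SW5: 4+14+14 = 32
SW6 → SW31 → SW5: 4+25 = 29
SW6 → SW31 → SW36 → SW37 → SW5: 4+11+2+24 = 41
Cheapest is SW6 → SW31 → SW5 at 29 hops' cost.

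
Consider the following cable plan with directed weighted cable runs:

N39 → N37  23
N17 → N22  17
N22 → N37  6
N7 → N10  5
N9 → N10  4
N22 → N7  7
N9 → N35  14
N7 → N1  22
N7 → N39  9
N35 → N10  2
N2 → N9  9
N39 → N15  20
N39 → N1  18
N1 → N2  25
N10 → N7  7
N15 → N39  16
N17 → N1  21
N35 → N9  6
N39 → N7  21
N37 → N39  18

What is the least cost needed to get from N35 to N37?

41

Candidate routes:
N35–N9–N10–N7–N39–N37: 6+4+7+9+23 = 49
N35–N10–N7–N39–N37: 2+7+9+23 = 41
The minimum is 41 via N35–N10–N7–N39–N37.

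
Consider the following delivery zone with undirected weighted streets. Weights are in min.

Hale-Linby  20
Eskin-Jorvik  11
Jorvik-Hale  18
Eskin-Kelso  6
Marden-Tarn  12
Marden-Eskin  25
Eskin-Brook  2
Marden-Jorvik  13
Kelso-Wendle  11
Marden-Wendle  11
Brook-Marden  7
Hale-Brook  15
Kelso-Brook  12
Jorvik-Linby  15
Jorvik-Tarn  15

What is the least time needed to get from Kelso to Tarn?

27 min

Candidate routes:
Kelso → Eskin → Brook → Marden → Tarn: 6+2+7+12 = 27
Kelso → Brook → Marden → Tarn: 12+7+12 = 31
Cheapest is Kelso → Eskin → Brook → Marden → Tarn at 27 min.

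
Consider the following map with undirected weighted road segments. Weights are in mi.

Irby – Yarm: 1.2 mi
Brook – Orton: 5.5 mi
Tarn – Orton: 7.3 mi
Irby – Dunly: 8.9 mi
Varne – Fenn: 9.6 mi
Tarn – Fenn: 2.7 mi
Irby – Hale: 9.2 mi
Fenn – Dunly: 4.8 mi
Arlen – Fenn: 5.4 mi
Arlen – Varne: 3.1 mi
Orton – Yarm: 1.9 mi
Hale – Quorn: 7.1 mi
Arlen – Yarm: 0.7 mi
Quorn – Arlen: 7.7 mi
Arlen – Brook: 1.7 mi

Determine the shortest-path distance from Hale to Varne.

14.2 mi

Shortest distances from Hale:
Hale: 0
Quorn: 7.1  (via Hale)
Irby: 9.2  (via Hale)
Yarm: 10.4  (via Irby)
Arlen: 11.1  (via Yarm)
Orton: 12.3  (via Yarm)
Brook: 12.8  (via Arlen)
Varne: 14.2  (via Arlen)
Shortest route: Hale → Irby → Yarm → Arlen → Varne = 14.2 mi.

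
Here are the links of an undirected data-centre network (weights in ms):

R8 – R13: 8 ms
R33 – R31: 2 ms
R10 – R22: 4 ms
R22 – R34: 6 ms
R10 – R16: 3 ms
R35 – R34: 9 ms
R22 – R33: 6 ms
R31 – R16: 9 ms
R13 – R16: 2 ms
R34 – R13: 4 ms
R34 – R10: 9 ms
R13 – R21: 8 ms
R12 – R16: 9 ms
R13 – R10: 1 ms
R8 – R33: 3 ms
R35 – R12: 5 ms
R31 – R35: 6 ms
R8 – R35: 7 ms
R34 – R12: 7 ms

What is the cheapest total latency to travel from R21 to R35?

Running Dijkstra from R21:
R21: 0
R13: 8  (via R21)
R10: 9  (via R13)
R16: 10  (via R13)
R34: 12  (via R13)
R22: 13  (via R10)
R8: 16  (via R13)
R33: 19  (via R22)
R31: 19  (via R16)
R12: 19  (via R16)
R35: 21  (via R34)
Shortest route: R21 → R13 → R34 → R35 = 21 ms.

21 ms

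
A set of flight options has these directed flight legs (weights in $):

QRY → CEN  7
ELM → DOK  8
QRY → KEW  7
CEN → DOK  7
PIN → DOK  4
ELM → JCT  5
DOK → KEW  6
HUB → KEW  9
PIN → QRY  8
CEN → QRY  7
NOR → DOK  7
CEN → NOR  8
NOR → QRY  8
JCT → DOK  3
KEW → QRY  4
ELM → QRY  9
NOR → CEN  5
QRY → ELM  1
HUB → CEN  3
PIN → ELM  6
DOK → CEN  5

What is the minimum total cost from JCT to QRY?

$13

Shortest distances from JCT:
JCT: 0
DOK: 3  (via JCT)
CEN: 8  (via DOK)
KEW: 9  (via DOK)
QRY: 13  (via KEW)
Shortest route: JCT → DOK → KEW → QRY = $13.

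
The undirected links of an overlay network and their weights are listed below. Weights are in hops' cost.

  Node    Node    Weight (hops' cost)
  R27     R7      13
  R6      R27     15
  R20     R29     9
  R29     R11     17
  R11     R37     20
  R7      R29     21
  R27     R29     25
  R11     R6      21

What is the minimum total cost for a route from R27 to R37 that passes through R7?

Shortest R27→R7: R27–R7 = 13
Shortest R7→R37: R7–R29–R11–R37 = 58
Total via R7: 13 + 58 = 71 hops' cost.

71 hops' cost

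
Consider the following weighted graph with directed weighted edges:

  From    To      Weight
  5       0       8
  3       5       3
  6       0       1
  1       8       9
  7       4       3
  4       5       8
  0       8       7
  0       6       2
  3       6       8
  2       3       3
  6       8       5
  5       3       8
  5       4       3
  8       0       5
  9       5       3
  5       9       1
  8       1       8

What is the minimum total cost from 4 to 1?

Running Dijkstra from 4:
4: 0
5: 8  (via 4)
9: 9  (via 5)
0: 16  (via 5)
3: 16  (via 5)
6: 18  (via 0)
8: 23  (via 0)
1: 31  (via 8)
Shortest route: 4–5–0–8–1 = 31.

31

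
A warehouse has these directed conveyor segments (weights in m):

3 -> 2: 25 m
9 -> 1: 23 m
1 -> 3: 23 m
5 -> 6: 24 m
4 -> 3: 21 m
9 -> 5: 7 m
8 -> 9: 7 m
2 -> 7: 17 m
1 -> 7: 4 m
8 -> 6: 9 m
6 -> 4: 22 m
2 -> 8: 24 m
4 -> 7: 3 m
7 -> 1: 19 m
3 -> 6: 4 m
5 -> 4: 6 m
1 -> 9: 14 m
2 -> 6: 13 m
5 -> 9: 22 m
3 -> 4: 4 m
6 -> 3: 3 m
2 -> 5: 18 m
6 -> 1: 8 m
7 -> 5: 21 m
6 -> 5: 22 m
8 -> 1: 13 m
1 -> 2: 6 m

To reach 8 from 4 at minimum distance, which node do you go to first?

Compare a few routes:
4 - 7 - 5 - 6 - 1 - 2 - 8: 3+21+24+8+6+24 = 86
4 - 3 - 2 - 8: 21+25+24 = 70
4 - 7 - 1 - 2 - 8: 3+19+6+24 = 52
4 - 3 - 6 - 1 - 2 - 8: 21+4+8+6+24 = 63
The minimum is 52 m via 4 - 7 - 1 - 2 - 8.
So from 4 the first move is to 7.

7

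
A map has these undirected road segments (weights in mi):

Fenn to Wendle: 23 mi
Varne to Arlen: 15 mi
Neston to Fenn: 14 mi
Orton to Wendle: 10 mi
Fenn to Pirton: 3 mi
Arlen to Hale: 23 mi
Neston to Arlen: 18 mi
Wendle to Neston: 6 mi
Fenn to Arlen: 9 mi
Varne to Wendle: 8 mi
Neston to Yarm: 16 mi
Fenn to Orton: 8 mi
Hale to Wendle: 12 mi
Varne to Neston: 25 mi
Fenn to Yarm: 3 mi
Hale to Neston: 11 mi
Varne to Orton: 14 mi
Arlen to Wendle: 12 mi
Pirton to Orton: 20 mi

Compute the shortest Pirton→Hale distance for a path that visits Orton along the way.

Best Pirton to Orton: Pirton–Fenn–Orton costing 11
Best Orton to Hale: Orton–Wendle–Hale costing 22
Total via Orton: 11 + 22 = 33 mi.

33 mi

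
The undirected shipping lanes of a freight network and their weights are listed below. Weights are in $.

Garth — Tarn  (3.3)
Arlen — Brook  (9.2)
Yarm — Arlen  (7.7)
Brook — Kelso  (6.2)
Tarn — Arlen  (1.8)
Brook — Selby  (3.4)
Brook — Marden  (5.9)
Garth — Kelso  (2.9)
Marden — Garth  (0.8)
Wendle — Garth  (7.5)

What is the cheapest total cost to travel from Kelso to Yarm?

Candidate routes:
Kelso - Garth - Marden - Brook - Arlen - Yarm: 2.9+0.8+5.9+9.2+7.7 = 26.5
Kelso - Brook - Marden - Garth - Tarn - Arlen - Yarm: 6.2+5.9+0.8+3.3+1.8+7.7 = 25.7
Kelso - Garth - Tarn - Arlen - Yarm: 2.9+3.3+1.8+7.7 = 15.7
Kelso - Brook - Arlen - Yarm: 6.2+9.2+7.7 = 23.1
Cheapest is Kelso - Garth - Tarn - Arlen - Yarm at $15.7.

$15.7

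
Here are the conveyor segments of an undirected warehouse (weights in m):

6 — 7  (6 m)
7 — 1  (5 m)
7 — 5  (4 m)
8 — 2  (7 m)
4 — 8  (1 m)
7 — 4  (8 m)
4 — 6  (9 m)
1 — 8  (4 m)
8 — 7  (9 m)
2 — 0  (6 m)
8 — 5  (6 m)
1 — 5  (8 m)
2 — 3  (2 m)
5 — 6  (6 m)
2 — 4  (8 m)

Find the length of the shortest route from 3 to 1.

Settle nodes by increasing distance from 3:
3: 0
2: 2  (via 3)
0: 8  (via 2)
8: 9  (via 2)
4: 10  (via 2)
1: 13  (via 8)
Shortest route: 3 → 2 → 8 → 1 = 13 m.

13 m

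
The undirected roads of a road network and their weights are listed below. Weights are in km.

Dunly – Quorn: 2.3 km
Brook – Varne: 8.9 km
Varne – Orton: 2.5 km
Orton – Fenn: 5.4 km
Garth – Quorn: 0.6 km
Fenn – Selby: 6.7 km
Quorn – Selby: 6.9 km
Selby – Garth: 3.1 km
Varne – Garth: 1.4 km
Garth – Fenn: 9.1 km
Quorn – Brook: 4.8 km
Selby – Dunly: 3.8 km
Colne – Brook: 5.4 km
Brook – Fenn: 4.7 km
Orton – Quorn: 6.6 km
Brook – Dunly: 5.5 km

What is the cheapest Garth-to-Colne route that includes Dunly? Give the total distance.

13.8 km

Best Garth to Dunly: Garth–Quorn–Dunly costing 2.9
Best Dunly to Colne: Dunly–Brook–Colne costing 10.9
Total via Dunly: 2.9 + 10.9 = 13.8 km.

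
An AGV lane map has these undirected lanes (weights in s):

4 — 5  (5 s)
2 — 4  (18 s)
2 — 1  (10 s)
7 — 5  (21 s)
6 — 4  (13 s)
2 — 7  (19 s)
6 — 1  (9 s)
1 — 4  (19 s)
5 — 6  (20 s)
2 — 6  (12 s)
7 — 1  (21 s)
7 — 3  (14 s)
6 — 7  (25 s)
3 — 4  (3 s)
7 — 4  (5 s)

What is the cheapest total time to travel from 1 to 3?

22 s

Running Dijkstra from 1:
1: 0
6: 9  (via 1)
2: 10  (via 1)
4: 19  (via 1)
7: 21  (via 1)
3: 22  (via 4)
Shortest route: 1 → 4 → 3 = 22 s.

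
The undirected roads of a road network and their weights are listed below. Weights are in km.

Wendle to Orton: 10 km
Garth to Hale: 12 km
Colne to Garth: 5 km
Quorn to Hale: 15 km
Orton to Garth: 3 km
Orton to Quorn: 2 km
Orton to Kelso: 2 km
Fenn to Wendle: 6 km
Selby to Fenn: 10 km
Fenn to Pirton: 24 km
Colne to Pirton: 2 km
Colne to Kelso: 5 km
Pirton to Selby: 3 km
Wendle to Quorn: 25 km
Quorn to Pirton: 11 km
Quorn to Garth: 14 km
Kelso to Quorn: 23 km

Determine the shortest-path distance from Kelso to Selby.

10 km

Enumerating some paths:
Kelso - Colne - Pirton - Selby: 5+2+3 = 10
Kelso - Orton - Garth - Colne - Pirton - Selby: 2+3+5+2+3 = 15
The minimum is 10 km via Kelso - Colne - Pirton - Selby.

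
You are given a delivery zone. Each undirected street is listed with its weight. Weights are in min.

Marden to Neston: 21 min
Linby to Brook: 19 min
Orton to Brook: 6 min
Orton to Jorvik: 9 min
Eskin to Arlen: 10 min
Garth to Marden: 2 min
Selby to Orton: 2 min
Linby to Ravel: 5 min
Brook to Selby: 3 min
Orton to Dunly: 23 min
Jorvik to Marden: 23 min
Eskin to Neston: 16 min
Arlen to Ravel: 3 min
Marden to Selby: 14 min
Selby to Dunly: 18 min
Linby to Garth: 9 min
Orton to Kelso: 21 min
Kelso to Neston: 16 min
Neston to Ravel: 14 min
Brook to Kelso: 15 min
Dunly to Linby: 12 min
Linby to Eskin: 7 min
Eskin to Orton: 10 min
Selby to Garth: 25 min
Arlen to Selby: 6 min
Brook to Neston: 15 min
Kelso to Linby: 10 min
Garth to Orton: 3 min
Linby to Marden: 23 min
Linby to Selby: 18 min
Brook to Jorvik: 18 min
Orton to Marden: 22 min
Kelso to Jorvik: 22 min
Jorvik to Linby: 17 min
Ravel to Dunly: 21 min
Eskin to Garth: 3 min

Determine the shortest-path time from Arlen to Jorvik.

17 min

Shortest distances from Arlen:
Arlen: 0
Ravel: 3  (via Arlen)
Selby: 6  (via Arlen)
Linby: 8  (via Ravel)
Orton: 8  (via Selby)
Brook: 9  (via Selby)
Eskin: 10  (via Arlen)
Garth: 11  (via Orton)
Marden: 13  (via Garth)
Jorvik: 17  (via Orton)
Shortest route: Arlen → Selby → Orton → Jorvik = 17 min.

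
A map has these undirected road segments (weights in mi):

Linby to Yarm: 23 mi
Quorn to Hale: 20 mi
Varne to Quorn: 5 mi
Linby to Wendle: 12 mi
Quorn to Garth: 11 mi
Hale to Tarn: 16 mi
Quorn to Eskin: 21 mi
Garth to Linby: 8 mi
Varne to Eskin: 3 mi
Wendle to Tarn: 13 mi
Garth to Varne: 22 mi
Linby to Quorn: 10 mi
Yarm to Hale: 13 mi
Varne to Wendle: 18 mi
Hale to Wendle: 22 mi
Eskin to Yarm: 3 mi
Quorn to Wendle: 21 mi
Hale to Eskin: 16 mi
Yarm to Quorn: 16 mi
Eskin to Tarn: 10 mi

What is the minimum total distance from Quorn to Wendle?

21 mi

Enumerating some paths:
Quorn → Varne → Wendle: 5+18 = 23
Quorn → Linby → Wendle: 10+12 = 22
Quorn → Wendle: 21 = 21
The minimum is 21 mi via Quorn → Wendle.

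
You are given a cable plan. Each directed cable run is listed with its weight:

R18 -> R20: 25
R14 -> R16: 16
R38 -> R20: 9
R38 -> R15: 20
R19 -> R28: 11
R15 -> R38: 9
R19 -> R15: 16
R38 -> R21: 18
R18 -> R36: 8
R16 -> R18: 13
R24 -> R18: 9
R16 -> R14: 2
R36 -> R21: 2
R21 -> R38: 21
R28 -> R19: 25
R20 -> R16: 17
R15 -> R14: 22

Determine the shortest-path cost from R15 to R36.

56

Enumerating some paths:
R15–R14–R16–R18–R36: 22+16+13+8 = 59
R15–R38–R20–R16–R18–R36: 9+9+17+13+8 = 56
Cheapest is R15–R38–R20–R16–R18–R36 at 56.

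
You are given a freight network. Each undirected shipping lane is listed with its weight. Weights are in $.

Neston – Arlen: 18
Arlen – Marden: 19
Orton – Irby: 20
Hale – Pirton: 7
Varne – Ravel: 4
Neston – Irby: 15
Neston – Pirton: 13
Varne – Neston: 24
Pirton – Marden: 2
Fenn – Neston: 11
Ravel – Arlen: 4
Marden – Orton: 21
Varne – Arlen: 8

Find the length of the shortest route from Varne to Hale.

Candidate routes:
Varne - Arlen - Neston - Pirton - Hale: 8+18+13+7 = 46
Varne - Neston - Pirton - Hale: 24+13+7 = 44
Varne - Ravel - Arlen - Neston - Pirton - Hale: 4+4+18+13+7 = 46
Varne - Arlen - Marden - Pirton - Hale: 8+19+2+7 = 36
Cheapest is Varne - Arlen - Marden - Pirton - Hale at $36.

$36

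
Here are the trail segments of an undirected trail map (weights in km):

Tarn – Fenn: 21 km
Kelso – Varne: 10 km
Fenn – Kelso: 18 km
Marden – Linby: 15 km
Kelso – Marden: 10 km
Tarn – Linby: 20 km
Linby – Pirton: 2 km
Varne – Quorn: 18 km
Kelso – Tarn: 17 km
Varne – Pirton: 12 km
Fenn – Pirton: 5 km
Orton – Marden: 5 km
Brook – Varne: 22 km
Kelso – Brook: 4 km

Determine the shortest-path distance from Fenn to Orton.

27 km

Settle nodes by increasing distance from Fenn:
Fenn: 0
Pirton: 5  (via Fenn)
Linby: 7  (via Pirton)
Varne: 17  (via Pirton)
Kelso: 18  (via Fenn)
Tarn: 21  (via Fenn)
Brook: 22  (via Kelso)
Marden: 22  (via Linby)
Orton: 27  (via Marden)
Shortest route: Fenn → Pirton → Linby → Marden → Orton = 27 km.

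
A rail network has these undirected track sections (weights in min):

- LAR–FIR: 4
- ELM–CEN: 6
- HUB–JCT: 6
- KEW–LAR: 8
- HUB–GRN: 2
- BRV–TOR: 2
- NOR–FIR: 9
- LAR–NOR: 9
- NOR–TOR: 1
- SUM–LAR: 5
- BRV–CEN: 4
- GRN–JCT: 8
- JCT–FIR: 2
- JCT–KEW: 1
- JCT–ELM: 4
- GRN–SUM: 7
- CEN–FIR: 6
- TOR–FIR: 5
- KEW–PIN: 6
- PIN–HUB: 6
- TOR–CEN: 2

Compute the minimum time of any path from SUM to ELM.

15 min

Shortest distances from SUM:
SUM: 0
LAR: 5  (via SUM)
GRN: 7  (via SUM)
HUB: 9  (via GRN)
FIR: 9  (via LAR)
JCT: 11  (via FIR)
KEW: 12  (via JCT)
TOR: 14  (via FIR)
NOR: 14  (via LAR)
PIN: 15  (via HUB)
ELM: 15  (via JCT)
Shortest route: SUM → LAR → FIR → JCT → ELM = 15 min.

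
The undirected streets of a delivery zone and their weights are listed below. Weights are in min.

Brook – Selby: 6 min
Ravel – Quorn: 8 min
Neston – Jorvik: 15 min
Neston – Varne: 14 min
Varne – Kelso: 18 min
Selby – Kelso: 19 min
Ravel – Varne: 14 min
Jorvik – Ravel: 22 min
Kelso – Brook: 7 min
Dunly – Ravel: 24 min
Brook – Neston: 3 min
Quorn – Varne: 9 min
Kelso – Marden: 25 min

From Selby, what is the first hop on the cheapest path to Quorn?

Compare a few routes:
Selby - Brook - Kelso - Varne - Quorn: 6+7+18+9 = 40
Selby - Brook - Neston - Varne - Quorn: 6+3+14+9 = 32
Cheapest is Selby - Brook - Neston - Varne - Quorn at 32 min.
So from Selby the first move is to Brook.

Brook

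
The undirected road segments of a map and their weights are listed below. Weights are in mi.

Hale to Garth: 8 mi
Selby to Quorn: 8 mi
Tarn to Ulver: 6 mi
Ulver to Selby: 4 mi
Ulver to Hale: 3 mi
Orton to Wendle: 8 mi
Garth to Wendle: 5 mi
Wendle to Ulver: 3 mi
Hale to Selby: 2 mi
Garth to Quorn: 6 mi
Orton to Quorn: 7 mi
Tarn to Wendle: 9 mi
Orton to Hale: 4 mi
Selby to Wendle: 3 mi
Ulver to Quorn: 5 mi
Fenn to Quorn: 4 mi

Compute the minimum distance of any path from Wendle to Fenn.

12 mi

Settle nodes by increasing distance from Wendle:
Wendle: 0
Ulver: 3  (via Wendle)
Selby: 3  (via Wendle)
Garth: 5  (via Wendle)
Hale: 5  (via Selby)
Orton: 8  (via Wendle)
Quorn: 8  (via Ulver)
Tarn: 9  (via Wendle)
Fenn: 12  (via Quorn)
Shortest route: Wendle–Ulver–Quorn–Fenn = 12 mi.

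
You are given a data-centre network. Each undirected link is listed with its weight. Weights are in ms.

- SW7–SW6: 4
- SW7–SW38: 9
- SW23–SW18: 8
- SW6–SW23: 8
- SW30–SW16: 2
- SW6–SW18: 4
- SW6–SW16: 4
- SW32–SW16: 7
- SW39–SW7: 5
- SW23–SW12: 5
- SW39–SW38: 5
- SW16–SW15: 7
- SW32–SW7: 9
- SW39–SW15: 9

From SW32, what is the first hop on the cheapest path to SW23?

SW16

Enumerating some paths:
SW32 → SW16 → SW6 → SW23: 7+4+8 = 19
SW32 → SW7 → SW6 → SW23: 9+4+8 = 21
Cheapest is SW32 → SW16 → SW6 → SW23 at 19 ms.
So from SW32 the first move is to SW16.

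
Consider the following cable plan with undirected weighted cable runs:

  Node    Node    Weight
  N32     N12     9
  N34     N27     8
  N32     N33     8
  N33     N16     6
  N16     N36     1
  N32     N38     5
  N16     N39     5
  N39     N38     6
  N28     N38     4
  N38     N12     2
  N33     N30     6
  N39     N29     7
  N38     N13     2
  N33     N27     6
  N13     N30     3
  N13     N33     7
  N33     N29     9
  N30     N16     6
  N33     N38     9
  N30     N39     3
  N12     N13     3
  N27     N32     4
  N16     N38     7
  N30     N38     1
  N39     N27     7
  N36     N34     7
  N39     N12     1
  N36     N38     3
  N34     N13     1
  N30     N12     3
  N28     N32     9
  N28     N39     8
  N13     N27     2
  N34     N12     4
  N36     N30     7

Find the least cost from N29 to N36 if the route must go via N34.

Best N29 to N34: N29 → N39 → N12 → N34 costing 12
Shortest N34→N36: N34 → N13 → N38 → N36 = 6
Total via N34: 12 + 6 = 18.

18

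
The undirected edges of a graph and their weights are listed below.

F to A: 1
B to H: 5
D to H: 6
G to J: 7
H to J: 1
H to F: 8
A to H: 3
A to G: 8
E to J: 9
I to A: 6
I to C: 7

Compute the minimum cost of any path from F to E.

Compare a few routes:
F–H–J–E: 8+1+9 = 18
F–A–H–J–E: 1+3+1+9 = 14
F–A–G–J–E: 1+8+7+9 = 25
Cheapest is F–A–H–J–E at 14.

14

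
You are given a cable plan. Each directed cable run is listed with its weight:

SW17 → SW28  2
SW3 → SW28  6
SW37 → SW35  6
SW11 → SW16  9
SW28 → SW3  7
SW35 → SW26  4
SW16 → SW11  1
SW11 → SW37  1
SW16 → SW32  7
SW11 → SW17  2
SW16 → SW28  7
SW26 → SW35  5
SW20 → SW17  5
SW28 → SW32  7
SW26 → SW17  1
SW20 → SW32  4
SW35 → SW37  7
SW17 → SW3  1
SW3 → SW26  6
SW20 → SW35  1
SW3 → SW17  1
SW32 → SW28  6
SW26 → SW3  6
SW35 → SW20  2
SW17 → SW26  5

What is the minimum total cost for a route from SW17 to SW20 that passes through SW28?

22

Shortest SW17→SW28: SW17–SW28 = 2
Best SW28 to SW20: SW28–SW3–SW26–SW35–SW20 costing 20
Total via SW28: 2 + 20 = 22.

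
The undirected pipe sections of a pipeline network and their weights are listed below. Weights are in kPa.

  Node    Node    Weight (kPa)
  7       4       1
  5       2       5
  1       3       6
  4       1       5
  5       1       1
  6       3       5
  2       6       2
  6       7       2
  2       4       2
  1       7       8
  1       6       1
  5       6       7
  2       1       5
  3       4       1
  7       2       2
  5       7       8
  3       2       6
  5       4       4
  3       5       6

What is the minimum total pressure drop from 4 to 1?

Compare a few routes:
4 - 7 - 6 - 1: 1+2+1 = 4
4 - 1: 5 = 5
4 - 5 - 1: 4+1 = 5
4 - 2 - 6 - 1: 2+2+1 = 5
The minimum is 4 kPa via 4 - 7 - 6 - 1.

4 kPa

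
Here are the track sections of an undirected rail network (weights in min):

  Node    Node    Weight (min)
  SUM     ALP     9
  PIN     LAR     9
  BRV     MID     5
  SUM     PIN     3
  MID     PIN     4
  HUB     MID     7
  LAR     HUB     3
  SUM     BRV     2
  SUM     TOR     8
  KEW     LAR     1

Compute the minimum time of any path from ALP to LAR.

21 min

Running Dijkstra from ALP:
ALP: 0
SUM: 9  (via ALP)
BRV: 11  (via SUM)
PIN: 12  (via SUM)
MID: 16  (via BRV)
TOR: 17  (via SUM)
LAR: 21  (via PIN)
Shortest route: ALP–SUM–PIN–LAR = 21 min.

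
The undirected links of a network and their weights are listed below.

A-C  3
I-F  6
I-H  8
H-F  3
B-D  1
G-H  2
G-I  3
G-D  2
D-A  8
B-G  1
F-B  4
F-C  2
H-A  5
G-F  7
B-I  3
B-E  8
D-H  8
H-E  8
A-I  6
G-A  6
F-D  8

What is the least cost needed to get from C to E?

Enumerating some paths:
C → F → H → E: 2+3+8 = 13
C → F → B → E: 2+4+8 = 14
C → F → H → G → B → E: 2+3+2+1+8 = 16
C → A → H → E: 3+5+8 = 16
Cheapest is C → F → H → E at 13.

13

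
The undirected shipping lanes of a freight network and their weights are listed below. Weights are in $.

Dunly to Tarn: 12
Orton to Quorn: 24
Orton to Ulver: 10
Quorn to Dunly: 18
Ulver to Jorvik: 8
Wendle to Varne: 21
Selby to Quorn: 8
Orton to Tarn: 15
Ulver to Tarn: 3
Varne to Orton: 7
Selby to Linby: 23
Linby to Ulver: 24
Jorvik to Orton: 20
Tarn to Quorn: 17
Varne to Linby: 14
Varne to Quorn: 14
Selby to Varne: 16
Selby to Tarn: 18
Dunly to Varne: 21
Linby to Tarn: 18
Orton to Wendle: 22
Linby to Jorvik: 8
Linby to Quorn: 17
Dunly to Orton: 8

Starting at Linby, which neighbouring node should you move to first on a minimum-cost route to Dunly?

Varne

Candidate routes:
Linby - Tarn - Dunly: 18+12 = 30
Linby - Jorvik - Ulver - Tarn - Dunly: 8+8+3+12 = 31
Linby - Jorvik - Ulver - Orton - Dunly: 8+8+10+8 = 34
Linby - Varne - Orton - Dunly: 14+7+8 = 29
Cheapest is Linby - Varne - Orton - Dunly at $29.
So from Linby the first move is to Varne.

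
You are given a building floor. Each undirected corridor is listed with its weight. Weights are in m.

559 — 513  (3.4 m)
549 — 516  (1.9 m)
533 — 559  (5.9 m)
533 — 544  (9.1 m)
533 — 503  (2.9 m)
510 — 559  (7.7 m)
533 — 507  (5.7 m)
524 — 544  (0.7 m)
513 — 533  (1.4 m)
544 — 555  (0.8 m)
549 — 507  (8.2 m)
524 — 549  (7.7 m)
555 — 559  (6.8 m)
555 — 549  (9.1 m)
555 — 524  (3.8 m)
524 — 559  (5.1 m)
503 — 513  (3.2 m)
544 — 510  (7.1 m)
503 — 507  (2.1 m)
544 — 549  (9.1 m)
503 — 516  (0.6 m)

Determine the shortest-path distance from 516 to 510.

14.9 m

Shortest distances from 516:
516: 0
503: 0.6  (via 516)
549: 1.9  (via 516)
507: 2.7  (via 503)
533: 3.5  (via 503)
513: 3.8  (via 503)
559: 7.2  (via 513)
524: 9.6  (via 549)
544: 10.3  (via 524)
555: 11  (via 549)
510: 14.9  (via 559)
Shortest route: 516–503–513–559–510 = 14.9 m.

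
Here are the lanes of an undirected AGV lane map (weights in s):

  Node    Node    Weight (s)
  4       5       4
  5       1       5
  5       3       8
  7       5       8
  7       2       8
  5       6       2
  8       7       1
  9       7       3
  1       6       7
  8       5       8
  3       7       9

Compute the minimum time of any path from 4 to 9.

Candidate routes:
4–5–7–9: 4+8+3 = 15
4–5–8–7–9: 4+8+1+3 = 16
Cheapest is 4–5–7–9 at 15 s.

15 s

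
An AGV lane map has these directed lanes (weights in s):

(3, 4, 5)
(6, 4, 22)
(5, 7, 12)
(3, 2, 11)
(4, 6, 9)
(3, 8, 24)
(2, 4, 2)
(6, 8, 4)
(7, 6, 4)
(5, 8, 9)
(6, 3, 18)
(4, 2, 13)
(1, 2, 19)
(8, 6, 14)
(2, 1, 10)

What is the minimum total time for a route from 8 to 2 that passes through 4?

Shortest 8→4: 8–6–4 = 36
Shortest 4→2: 4–2 = 13
Total via 4: 36 + 13 = 49 s.

49 s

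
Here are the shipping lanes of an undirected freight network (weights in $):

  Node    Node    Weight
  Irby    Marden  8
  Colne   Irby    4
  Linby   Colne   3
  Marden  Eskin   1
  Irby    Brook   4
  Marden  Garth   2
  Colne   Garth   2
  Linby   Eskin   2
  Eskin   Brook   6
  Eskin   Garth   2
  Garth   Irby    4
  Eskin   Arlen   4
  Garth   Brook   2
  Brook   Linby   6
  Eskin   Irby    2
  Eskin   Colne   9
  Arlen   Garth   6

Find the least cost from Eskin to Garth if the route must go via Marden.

Shortest Eskin→Marden: Eskin–Marden = 1
Shortest Marden→Garth: Marden–Garth = 2
Total via Marden: 1 + 2 = $3.

$3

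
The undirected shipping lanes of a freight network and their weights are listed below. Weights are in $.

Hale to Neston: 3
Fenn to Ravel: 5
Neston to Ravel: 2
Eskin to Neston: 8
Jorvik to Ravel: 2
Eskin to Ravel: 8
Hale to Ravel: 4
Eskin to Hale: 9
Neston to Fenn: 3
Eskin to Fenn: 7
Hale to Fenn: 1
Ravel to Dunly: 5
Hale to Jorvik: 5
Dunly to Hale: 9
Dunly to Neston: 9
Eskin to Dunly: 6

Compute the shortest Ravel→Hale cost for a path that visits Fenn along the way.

$6

Best Ravel to Fenn: Ravel–Fenn costing 5
Best Fenn to Hale: Fenn–Hale costing 1
Total via Fenn: 5 + 1 = $6.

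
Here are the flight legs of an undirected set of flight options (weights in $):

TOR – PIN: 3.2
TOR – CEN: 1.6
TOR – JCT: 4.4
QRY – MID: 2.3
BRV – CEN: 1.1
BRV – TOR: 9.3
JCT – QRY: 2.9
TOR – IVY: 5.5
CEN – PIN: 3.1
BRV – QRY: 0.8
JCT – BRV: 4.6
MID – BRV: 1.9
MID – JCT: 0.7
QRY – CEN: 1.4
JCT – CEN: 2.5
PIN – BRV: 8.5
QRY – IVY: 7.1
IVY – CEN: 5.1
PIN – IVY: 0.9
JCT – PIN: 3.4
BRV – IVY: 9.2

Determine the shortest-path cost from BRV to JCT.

Settle nodes by increasing distance from BRV:
BRV: 0
QRY: 0.8  (via BRV)
CEN: 1.1  (via BRV)
MID: 1.9  (via BRV)
JCT: 2.6  (via MID)
Shortest route: BRV → MID → JCT = $2.6.

$2.6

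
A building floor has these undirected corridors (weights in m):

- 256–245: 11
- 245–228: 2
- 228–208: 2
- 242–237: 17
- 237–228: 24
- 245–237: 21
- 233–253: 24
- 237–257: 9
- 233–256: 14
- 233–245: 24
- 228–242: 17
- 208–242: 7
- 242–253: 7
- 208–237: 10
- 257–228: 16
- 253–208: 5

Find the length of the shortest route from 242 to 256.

22 m

Candidate routes:
242–253–208–228–245–256: 7+5+2+2+11 = 27
242–208–228–245–256: 7+2+2+11 = 22
The minimum is 22 m via 242–208–228–245–256.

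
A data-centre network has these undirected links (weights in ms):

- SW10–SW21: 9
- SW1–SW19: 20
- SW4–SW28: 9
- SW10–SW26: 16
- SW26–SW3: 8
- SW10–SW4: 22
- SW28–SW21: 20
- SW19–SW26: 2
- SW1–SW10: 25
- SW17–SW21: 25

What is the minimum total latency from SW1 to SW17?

59 ms

Compare a few routes:
SW1 → SW10 → SW21 → SW17: 25+9+25 = 59
SW1 → SW19 → SW26 → SW10 → SW21 → SW17: 20+2+16+9+25 = 72
Cheapest is SW1 → SW10 → SW21 → SW17 at 59 ms.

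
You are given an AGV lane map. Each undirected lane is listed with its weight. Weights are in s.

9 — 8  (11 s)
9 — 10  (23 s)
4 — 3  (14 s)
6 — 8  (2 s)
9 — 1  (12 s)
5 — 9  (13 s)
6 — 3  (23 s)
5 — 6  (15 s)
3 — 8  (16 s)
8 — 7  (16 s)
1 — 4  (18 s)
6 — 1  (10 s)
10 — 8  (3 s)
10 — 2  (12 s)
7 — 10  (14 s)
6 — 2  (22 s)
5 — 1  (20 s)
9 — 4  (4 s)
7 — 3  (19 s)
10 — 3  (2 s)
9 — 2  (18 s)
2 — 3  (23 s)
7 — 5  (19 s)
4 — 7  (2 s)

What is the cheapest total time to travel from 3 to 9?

16 s

Shortest distances from 3:
3: 0
10: 2  (via 3)
8: 5  (via 10)
6: 7  (via 8)
2: 14  (via 10)
4: 14  (via 3)
7: 16  (via 10)
9: 16  (via 8)
Shortest route: 3 → 10 → 8 → 9 = 16 s.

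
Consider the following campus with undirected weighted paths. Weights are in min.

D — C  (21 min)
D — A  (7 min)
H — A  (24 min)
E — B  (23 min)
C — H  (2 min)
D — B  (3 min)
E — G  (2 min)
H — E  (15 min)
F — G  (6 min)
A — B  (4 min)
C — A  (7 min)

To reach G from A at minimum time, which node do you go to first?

C

Candidate routes:
A–C–H–E–G: 7+2+15+2 = 26
A–B–E–G: 4+23+2 = 29
Cheapest is A–C–H–E–G at 26 min.
So from A the first move is to C.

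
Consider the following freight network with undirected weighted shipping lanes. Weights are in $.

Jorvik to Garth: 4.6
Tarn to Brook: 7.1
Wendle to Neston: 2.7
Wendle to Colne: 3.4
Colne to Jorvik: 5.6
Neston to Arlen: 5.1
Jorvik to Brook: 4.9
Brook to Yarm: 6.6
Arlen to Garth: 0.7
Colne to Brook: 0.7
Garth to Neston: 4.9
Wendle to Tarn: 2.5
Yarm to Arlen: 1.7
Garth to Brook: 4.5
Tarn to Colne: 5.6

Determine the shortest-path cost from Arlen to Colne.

$5.9

Candidate routes:
Arlen → Garth → Brook → Colne: 0.7+4.5+0.7 = 5.9
Arlen → Yarm → Brook → Colne: 1.7+6.6+0.7 = 9
The minimum is $5.9 via Arlen → Garth → Brook → Colne.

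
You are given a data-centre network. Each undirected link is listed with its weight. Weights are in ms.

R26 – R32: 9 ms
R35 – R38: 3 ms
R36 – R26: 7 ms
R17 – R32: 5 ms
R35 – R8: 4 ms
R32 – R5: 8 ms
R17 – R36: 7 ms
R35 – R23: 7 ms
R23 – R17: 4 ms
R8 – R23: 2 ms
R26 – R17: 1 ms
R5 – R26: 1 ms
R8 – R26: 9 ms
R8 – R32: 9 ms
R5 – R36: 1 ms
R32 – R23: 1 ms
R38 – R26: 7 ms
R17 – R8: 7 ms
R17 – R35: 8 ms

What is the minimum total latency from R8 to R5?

8 ms

Running Dijkstra from R8:
R8: 0
R23: 2  (via R8)
R32: 3  (via R23)
R35: 4  (via R8)
R17: 6  (via R23)
R38: 7  (via R35)
R26: 7  (via R17)
R5: 8  (via R26)
Shortest route: R8 → R23 → R17 → R26 → R5 = 8 ms.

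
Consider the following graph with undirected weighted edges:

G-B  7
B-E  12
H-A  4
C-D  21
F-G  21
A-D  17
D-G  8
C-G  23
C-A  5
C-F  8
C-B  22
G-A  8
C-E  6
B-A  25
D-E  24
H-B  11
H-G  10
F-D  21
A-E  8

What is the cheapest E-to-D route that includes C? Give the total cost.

27

Shortest E→C: E–C = 6
Shortest C→D: C–D = 21
Total via C: 6 + 21 = 27.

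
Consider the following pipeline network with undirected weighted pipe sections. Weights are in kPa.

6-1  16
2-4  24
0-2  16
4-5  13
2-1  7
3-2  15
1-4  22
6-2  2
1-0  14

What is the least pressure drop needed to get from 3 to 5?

Running Dijkstra from 3:
3: 0
2: 15  (via 3)
6: 17  (via 2)
1: 22  (via 2)
0: 31  (via 2)
4: 39  (via 2)
5: 52  (via 4)
Shortest route: 3 → 2 → 4 → 5 = 52 kPa.

52 kPa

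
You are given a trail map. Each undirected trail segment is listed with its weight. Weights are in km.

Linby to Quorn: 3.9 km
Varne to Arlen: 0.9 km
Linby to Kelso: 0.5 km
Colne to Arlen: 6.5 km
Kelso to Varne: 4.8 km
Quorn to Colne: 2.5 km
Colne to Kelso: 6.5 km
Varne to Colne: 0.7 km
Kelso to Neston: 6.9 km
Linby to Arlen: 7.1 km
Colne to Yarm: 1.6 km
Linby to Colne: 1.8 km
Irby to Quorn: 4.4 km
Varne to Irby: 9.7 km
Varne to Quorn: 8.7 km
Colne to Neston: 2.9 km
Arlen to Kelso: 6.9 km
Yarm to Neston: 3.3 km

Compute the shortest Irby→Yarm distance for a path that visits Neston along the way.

13.1 km

Best Irby to Neston: Irby → Quorn → Colne → Neston costing 9.8
Best Neston to Yarm: Neston → Yarm costing 3.3
Total via Neston: 9.8 + 3.3 = 13.1 km.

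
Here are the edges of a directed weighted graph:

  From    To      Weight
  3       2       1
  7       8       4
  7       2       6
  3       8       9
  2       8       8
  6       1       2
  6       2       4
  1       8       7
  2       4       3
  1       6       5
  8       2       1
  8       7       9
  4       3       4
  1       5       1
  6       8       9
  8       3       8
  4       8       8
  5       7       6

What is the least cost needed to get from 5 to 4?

14

Settle nodes by increasing distance from 5:
5: 0
7: 6  (via 5)
8: 10  (via 7)
2: 11  (via 8)
4: 14  (via 2)
Shortest route: 5–7–8–2–4 = 14.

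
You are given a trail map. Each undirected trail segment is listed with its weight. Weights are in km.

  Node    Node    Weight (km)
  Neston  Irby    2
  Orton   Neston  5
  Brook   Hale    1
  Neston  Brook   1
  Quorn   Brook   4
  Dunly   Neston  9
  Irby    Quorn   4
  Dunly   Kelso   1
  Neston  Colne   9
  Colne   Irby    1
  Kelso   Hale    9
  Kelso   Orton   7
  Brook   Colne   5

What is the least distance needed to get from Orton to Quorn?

10 km

Running Dijkstra from Orton:
Orton: 0
Neston: 5  (via Orton)
Brook: 6  (via Neston)
Hale: 7  (via Brook)
Kelso: 7  (via Orton)
Irby: 7  (via Neston)
Colne: 8  (via Irby)
Dunly: 8  (via Kelso)
Quorn: 10  (via Brook)
Shortest route: Orton–Neston–Brook–Quorn = 10 km.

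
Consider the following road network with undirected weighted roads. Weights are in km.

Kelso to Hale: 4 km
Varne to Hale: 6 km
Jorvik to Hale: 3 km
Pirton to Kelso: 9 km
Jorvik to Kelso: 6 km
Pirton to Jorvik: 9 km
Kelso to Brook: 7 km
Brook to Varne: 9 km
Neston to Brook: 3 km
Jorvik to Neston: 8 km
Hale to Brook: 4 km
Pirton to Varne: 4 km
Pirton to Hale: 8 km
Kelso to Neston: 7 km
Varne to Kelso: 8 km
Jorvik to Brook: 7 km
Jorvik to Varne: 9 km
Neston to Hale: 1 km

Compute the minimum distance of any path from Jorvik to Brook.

Shortest distances from Jorvik:
Jorvik: 0
Hale: 3  (via Jorvik)
Neston: 4  (via Hale)
Kelso: 6  (via Jorvik)
Brook: 7  (via Jorvik)
Shortest route: Jorvik → Brook = 7 km.

7 km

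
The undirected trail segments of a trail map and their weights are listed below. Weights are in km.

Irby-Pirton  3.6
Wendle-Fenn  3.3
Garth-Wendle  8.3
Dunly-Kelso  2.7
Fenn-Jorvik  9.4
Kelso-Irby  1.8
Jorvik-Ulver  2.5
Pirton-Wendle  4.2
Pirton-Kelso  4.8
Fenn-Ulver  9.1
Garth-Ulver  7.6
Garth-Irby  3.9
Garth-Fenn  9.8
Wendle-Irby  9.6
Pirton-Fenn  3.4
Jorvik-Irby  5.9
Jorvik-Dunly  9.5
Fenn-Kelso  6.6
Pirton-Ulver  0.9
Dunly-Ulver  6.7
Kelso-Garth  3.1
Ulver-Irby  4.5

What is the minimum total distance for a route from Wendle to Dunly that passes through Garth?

14.1 km

Shortest Wendle→Garth: Wendle–Garth = 8.3
Shortest Garth→Dunly: Garth–Kelso–Dunly = 5.8
Total via Garth: 8.3 + 5.8 = 14.1 km.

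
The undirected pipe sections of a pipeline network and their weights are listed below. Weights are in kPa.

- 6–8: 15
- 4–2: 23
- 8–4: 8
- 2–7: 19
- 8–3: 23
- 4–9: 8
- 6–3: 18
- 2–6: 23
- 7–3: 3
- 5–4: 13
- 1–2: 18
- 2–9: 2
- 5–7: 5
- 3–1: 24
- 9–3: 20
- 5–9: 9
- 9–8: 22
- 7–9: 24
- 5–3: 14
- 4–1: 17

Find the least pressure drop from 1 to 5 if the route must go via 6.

66 kPa

Shortest 1→6: 1–4–8–6 = 40
Shortest 6→5: 6–3–7–5 = 26
Total via 6: 40 + 26 = 66 kPa.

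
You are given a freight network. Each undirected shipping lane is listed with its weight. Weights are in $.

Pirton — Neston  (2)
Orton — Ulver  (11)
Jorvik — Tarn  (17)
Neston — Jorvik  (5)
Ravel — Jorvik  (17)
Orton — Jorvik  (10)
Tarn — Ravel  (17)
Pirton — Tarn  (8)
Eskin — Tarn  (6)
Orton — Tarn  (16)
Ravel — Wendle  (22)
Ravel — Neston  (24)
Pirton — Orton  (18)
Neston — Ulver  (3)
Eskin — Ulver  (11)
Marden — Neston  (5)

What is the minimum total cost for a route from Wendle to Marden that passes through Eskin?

$64

Best Wendle to Eskin: Wendle → Ravel → Tarn → Eskin costing 45
Shortest Eskin→Marden: Eskin → Ulver → Neston → Marden = 19
Total via Eskin: 45 + 19 = $64.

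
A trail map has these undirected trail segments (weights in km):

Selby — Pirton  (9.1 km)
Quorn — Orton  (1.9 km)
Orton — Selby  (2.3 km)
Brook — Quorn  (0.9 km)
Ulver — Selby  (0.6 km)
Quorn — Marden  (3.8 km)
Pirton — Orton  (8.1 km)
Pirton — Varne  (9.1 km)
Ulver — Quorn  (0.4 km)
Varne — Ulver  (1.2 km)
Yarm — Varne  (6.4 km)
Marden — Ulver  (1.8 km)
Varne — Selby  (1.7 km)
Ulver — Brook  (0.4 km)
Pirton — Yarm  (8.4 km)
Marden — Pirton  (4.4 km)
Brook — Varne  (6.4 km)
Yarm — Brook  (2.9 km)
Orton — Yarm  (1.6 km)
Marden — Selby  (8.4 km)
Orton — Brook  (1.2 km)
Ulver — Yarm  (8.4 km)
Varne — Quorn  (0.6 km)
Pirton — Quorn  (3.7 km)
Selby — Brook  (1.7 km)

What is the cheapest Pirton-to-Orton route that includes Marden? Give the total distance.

Shortest Pirton→Marden: Pirton–Marden = 4.4
Best Marden to Orton: Marden–Ulver–Brook–Orton costing 3.4
Total via Marden: 4.4 + 3.4 = 7.8 km.

7.8 km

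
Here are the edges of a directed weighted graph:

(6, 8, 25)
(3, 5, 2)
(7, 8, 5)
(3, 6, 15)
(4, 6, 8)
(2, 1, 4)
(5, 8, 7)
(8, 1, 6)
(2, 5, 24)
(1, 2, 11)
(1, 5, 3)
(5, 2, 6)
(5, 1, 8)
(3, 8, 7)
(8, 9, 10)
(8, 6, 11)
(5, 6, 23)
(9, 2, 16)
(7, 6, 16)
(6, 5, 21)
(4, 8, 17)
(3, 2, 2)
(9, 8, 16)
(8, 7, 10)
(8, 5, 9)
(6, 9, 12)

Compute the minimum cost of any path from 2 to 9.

Enumerating some paths:
2 → 1 → 5 → 8 → 9: 4+3+7+10 = 24
2 → 5 → 8 → 9: 24+7+10 = 41
2 → 1 → 5 → 8 → 6 → 9: 4+3+7+11+12 = 37
Cheapest is 2 → 1 → 5 → 8 → 9 at 24.

24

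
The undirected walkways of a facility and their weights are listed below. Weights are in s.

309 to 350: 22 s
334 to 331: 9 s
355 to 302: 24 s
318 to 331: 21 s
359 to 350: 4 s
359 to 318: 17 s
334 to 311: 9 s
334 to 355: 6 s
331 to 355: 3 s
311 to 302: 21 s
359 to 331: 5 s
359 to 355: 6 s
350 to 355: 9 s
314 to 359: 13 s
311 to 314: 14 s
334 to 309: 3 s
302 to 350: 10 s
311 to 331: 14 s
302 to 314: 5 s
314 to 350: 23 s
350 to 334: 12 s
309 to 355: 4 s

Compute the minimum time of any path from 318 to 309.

27 s

Settle nodes by increasing distance from 318:
318: 0
359: 17  (via 318)
350: 21  (via 359)
331: 21  (via 318)
355: 23  (via 359)
309: 27  (via 355)
Shortest route: 318–359–355–309 = 27 s.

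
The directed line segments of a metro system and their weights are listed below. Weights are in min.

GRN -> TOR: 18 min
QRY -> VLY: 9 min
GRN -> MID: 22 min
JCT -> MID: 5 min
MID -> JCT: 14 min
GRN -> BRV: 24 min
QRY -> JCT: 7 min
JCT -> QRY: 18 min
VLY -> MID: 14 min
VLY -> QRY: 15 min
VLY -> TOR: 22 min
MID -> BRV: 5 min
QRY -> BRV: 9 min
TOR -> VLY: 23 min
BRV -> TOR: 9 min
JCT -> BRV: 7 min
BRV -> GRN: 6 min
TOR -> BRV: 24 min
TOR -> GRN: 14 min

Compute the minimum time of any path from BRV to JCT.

42 min

Shortest distances from BRV:
BRV: 0
GRN: 6  (via BRV)
TOR: 9  (via BRV)
MID: 28  (via GRN)
VLY: 32  (via TOR)
JCT: 42  (via MID)
Shortest route: BRV–GRN–MID–JCT = 42 min.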